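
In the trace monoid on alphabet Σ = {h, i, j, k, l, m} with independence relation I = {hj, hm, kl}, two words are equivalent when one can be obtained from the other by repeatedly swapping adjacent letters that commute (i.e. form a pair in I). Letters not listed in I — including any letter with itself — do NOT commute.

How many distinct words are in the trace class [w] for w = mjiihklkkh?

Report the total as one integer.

piece 0:m — minimal
piece 1:j rests on {0:m}
piece 2:i rests on {1:j}
piece 3:i rests on {2:i}
piece 4:h rests on {3:i}
piece 5:k rests on {4:h}
piece 6:l rests on {4:h}
piece 7:k rests on {5:k}
piece 8:k rests on {7:k}
piece 9:h rests on {6:l, 8:k}
minimal pieces: {0:m}
ways to finish when only these pieces remain (= sum over removing one remaining piece with nothing left below it):
  1 left: {9}→1
  2 left: {6,9}→1  {8,9}→1
  3 left: {6,8,9}→2  {7,8,9}→1
  4 left: {5,7,8,9}→1  {6,7,8,9}→3
  5 left: {5,6,7,8,9}→4
  6 left: {4,5,6,7,8,9}→4
  7 left: {3,4,5,6,7,8,9}→4
  8 left: {2,3,4,5,6,7,8,9}→4
  placing 0:m first → 4 extensions

4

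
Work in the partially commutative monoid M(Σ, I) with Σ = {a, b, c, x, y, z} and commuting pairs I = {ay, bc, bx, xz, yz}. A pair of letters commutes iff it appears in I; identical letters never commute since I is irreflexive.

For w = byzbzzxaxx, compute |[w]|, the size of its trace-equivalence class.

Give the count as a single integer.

drop 0:b onto floor
drop 1:y onto {0:b}
drop 2:z onto {0:b}
drop 3:b onto {1:y, 2:z}
drop 4:z onto {3:b}
drop 5:z onto {4:z}
drop 6:x onto {1:y}
drop 7:a onto {5:z, 6:x}
drop 8:x onto {7:a}
drop 9:x onto {8:x}
ground layer = {0:b}
drop-orders for the pieces not yet dropped (sum over which currently-grounded one goes next):
  1 to go: {9} 1
  2 to go: {8,9} 1
  3 to go: {7,8,9} 1
  4 to go: {5,7,8,9} 1  {6,7,8,9} 1
  5 to go: {4,5,7,8,9} 1  {5,6,7,8,9} 2
  6 to go: {3,4,5,7,8,9} 1  {4,5,6,7,8,9} 3
  7 to go: {2,3,4,5,7,8,9} 1  {3,4,5,6,7,8,9} 4
  8 to go: {1,3,4,5,6,7,8,9} 4  {2,3,4,5,6,7,8,9} 5
  if 0:b drops first: 9 orders

9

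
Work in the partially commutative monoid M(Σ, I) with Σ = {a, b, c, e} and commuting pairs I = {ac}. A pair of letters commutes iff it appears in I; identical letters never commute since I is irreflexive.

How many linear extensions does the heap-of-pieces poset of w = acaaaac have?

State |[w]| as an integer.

21

0(a) covers ∅
1(c) covers ∅
2(a) covers 0:a
3(a) covers 2:a
4(a) covers 3:a
5(a) covers 4:a
6(c) covers 1:c
floor of heap: 0:a, 1:c
completions by unplaced set U, small U first (add the entries for U minus each lowest piece of U):
  |U|=1: {5}:1  {6}:1
  |U|=2: {1,6}:1  {4,5}:1  {5,6}:2
  |U|=3: {1,5,6}:3  {3,4,5}:1  {4,5,6}:3
  |U|=4: {1,4,5,6}:6  {2,3,4,5}:1  {3,4,5,6}:4
  |U|=5: {0,2,3,4,5}:1  {1,3,4,5,6}:10  {2,3,4,5,6}:5
  start at 0(a): 15
  start at 1(c): 6
sum over floor = 21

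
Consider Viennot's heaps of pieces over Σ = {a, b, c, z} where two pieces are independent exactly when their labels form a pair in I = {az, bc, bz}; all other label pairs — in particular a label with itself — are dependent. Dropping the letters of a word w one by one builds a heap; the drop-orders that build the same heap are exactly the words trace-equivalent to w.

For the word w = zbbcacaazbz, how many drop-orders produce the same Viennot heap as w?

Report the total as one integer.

#0=z has no predecessor
#1=b has no predecessor
#2=b depends on [1:b]
#3=c depends on [0:z]
#4=a depends on [2:b, 3:c]
#5=c depends on [4:a]
#6=a depends on [5:c]
#7=a depends on [6:a]
#8=z depends on [5:c]
#9=b depends on [7:a]
#10=z depends on [8:z]
sources: [0:z, 1:b]
N(rest) = Σ N(rest − s) over sources s of rest; N(one piece) = 1:
  size 1 → [9]=1  [10]=1
  size 2 → [7,9]=1  [8,10]=1  [9,10]=2
  size 3 → [6,7,9]=1  [7,9,10]=3  [8,9,10]=3
  size 4 → [6,7,9,10]=4  [7,8,9,10]=6
  size 5 → [6,7,8,9,10]=10
  size 6 → [5,6,7,8,9,10]=10
  size 7 → [4,5,6,7,8,9,10]=10
  size 8 → [2,4,5,6,7,8,9,10]=10  [3,4,5,6,7,8,9,10]=10
  size 9 → [0,3,4,5,6,7,8,9,10]=10  [1,2,4,5,6,7,8,9,10]=10  [2,3,4,5,6,7,8,9,10]=20
  first=0(z) contributes 30
  first=1(b) contributes 30
|[w]| = 60

60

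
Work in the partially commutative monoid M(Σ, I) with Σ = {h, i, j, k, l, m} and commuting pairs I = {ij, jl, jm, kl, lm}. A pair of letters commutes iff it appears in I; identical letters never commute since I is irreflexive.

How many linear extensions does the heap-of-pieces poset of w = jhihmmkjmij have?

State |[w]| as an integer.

piece 0:j — minimal
piece 1:h rests on {0:j}
piece 2:i rests on {1:h}
piece 3:h rests on {2:i}
piece 4:m rests on {3:h}
piece 5:m rests on {4:m}
piece 6:k rests on {5:m}
piece 7:j rests on {6:k}
piece 8:m rests on {6:k}
piece 9:i rests on {8:m}
piece 10:j rests on {7:j}
minimal pieces: {0:j}
ways to finish when only these pieces remain (= sum over removing one remaining piece with nothing left below it):
  1 left: {9}→1  {10}→1
  2 left: {7,10}→1  {8,9}→1  {9,10}→2
  3 left: {7,9,10}→3  {8,9,10}→3
  4 left: {7,8,9,10}→6
  5 left: {6,7,8,9,10}→6
  6 left: {5,6,7,8,9,10}→6
  7 left: {4,5,6,7,8,9,10}→6
  8 left: {3,4,5,6,7,8,9,10}→6
  9 left: {2,3,4,5,6,7,8,9,10}→6
  placing 0:j first → 6 extensions

6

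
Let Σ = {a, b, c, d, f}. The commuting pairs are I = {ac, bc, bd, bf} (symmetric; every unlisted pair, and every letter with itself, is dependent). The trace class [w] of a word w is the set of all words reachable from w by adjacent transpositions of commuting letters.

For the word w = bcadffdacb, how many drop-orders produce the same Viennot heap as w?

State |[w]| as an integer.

#0=b has no predecessor
#1=c has no predecessor
#2=a depends on [0:b]
#3=d depends on [1:c, 2:a]
#4=f depends on [3:d]
#5=f depends on [4:f]
#6=d depends on [5:f]
#7=a depends on [6:d]
#8=c depends on [6:d]
#9=b depends on [7:a]
sources: [0:b, 1:c]
N(rest) = Σ N(rest − s) over sources s of rest; N(one piece) = 1:
  size 1 → [8]=1  [9]=1
  size 2 → [7,9]=1  [8,9]=2
  size 3 → [7,8,9]=3
  size 4 → [6,7,8,9]=3
  size 5 → [5,6,7,8,9]=3
  size 6 → [4,5,6,7,8,9]=3
  size 7 → [3,4,5,6,7,8,9]=3
  size 8 → [1,3,4,5,6,7,8,9]=3  [2,3,4,5,6,7,8,9]=3
  first=0(b) contributes 6
  first=1(c) contributes 3
|[w]| = 9

9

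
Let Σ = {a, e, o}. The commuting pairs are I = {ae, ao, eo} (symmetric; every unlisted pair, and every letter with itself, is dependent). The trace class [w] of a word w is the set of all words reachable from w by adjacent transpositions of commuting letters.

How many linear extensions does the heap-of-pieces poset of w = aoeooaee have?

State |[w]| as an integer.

#0=a has no predecessor
#1=o has no predecessor
#2=e has no predecessor
#3=o depends on [1:o]
#4=o depends on [3:o]
#5=a depends on [0:a]
#6=e depends on [2:e]
#7=e depends on [6:e]
sources: [0:a, 1:o, 2:e]
N(rest) = Σ N(rest − s) over sources s of rest; N(one piece) = 1:
  size 1 → [4]=1  [5]=1  [7]=1
  size 2 → [0,5]=1  [3,4]=1  [4,5]=2  [4,7]=2  [5,7]=2  [6,7]=1
  size 3 → [0,4,5]=3  [0,5,7]=3  [1,3,4]=1  [2,6,7]=1  [3,4,5]=3  [3,4,7]=3  [4,5,7]=6  [4,6,7]=3  [5,6,7]=3
  size 4 → [0,3,4,5]=6  [0,4,5,7]=12  [0,5,6,7]=6  [1,3,4,5]=4  [1,3,4,7]=4  [2,4,6,7]=4  [2,5,6,7]=4  [3,4,5,7]=12  [3,4,6,7]=6  [4,5,6,7]=12
  size 5 → [0,1,3,4,5]=10  [0,2,5,6,7]=10  [0,3,4,5,7]=30  [0,4,5,6,7]=30  [1,3,4,5,7]=20  [1,3,4,6,7]=10  [2,3,4,6,7]=10  [2,4,5,6,7]=20  [3,4,5,6,7]=30
  size 6 → [0,1,3,4,5,7]=60  [0,2,4,5,6,7]=60  [0,3,4,5,6,7]=90  [1,2,3,4,6,7]=20  [1,3,4,5,6,7]=60  [2,3,4,5,6,7]=60
  first=0(a) contributes 140
  first=1(o) contributes 210
  first=2(e) contributes 210
|[w]| = 560

560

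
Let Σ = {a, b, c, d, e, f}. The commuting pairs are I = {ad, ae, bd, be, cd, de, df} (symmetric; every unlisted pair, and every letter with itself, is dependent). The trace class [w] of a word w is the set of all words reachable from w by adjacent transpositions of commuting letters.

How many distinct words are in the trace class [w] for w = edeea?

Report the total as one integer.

piece 0:e — minimal
piece 1:d — minimal
piece 2:e rests on {0:e}
piece 3:e rests on {2:e}
piece 4:a — minimal
minimal pieces: {0:e, 1:d, 4:a}
ways to finish when only these pieces remain (= sum over removing one remaining piece with nothing left below it):
  1 left: {1}→1  {3}→1  {4}→1
  2 left: {1,3}→2  {1,4}→2  {2,3}→1  {3,4}→2
  3 left: {0,2,3}→1  {1,2,3}→3  {1,3,4}→6  {2,3,4}→3
  placing 0:e first → 12 extensions
  placing 1:d first → 4 extensions
  placing 4:a first → 4 extensions
total linear extensions = 20

20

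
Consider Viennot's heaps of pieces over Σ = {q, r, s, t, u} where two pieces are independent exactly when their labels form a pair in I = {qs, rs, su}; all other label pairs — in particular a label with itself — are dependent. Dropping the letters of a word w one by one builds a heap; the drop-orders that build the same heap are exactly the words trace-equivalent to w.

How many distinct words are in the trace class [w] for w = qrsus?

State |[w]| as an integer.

10

drop 0:q onto floor
drop 1:r onto {0:q}
drop 2:s onto floor
drop 3:u onto {1:r}
drop 4:s onto {2:s}
ground layer = {0:q, 2:s}
drop-orders for the pieces not yet dropped (sum over which currently-grounded one goes next):
  1 to go: {3} 1  {4} 1
  2 to go: {1,3} 1  {2,4} 1  {3,4} 2
  3 to go: {0,1,3} 1  {1,3,4} 3  {2,3,4} 3
  if 0:q drops first: 6 orders
  if 2:s drops first: 4 orders
heap linearizations: 10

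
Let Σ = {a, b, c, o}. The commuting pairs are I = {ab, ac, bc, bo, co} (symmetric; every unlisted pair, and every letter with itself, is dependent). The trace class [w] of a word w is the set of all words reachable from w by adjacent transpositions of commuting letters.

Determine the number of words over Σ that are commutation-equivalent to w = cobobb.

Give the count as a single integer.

60

drop 0:c onto floor
drop 1:o onto floor
drop 2:b onto floor
drop 3:o onto {1:o}
drop 4:b onto {2:b}
drop 5:b onto {4:b}
ground layer = {0:c, 1:o, 2:b}
drop-orders for the pieces not yet dropped (sum over which currently-grounded one goes next):
  1 to go: {0} 1  {3} 1  {5} 1
  2 to go: {0,3} 2  {0,5} 2  {1,3} 1  {3,5} 2  {4,5} 1
  3 to go: {0,1,3} 3  {0,3,5} 6  {0,4,5} 3  {1,3,5} 3  {2,4,5} 1  {3,4,5} 3
  4 to go: {0,1,3,5} 12  {0,2,4,5} 4  {0,3,4,5} 12  {1,3,4,5} 6  {2,3,4,5} 4
  if 0:c drops first: 10 orders
  if 1:o drops first: 20 orders
  if 2:b drops first: 30 orders
heap linearizations: 60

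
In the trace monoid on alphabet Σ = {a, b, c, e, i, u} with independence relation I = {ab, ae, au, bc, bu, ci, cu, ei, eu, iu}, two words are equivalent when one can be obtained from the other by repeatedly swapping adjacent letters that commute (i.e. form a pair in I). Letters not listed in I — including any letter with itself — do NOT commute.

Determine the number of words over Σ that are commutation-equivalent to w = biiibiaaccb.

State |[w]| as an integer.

5

piece 0:b — minimal
piece 1:i rests on {0:b}
piece 2:i rests on {1:i}
piece 3:i rests on {2:i}
piece 4:b rests on {3:i}
piece 5:i rests on {4:b}
piece 6:a rests on {5:i}
piece 7:a rests on {6:a}
piece 8:c rests on {7:a}
piece 9:c rests on {8:c}
piece 10:b rests on {5:i}
minimal pieces: {0:b}
ways to finish when only these pieces remain (= sum over removing one remaining piece with nothing left below it):
  1 left: {9}→1  {10}→1
  2 left: {8,9}→1  {9,10}→2
  3 left: {7,8,9}→1  {8,9,10}→3
  4 left: {6,7,8,9}→1  {7,8,9,10}→4
  5 left: {6,7,8,9,10}→5
  6 left: {5,6,7,8,9,10}→5
  7 left: {4,5,6,7,8,9,10}→5
  8 left: {3,4,5,6,7,8,9,10}→5
  9 left: {2,3,4,5,6,7,8,9,10}→5
  placing 0:b first → 5 extensions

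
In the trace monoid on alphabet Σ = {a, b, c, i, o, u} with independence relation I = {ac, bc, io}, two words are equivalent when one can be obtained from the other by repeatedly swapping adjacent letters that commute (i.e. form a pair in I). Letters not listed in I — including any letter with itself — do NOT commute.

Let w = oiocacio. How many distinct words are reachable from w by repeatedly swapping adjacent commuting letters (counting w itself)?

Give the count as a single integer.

18

piece 0:o — minimal
piece 1:i — minimal
piece 2:o rests on {0:o}
piece 3:c rests on {1:i, 2:o}
piece 4:a rests on {1:i, 2:o}
piece 5:c rests on {3:c}
piece 6:i rests on {4:a, 5:c}
piece 7:o rests on {4:a, 5:c}
minimal pieces: {0:o, 1:i}
ways to finish when only these pieces remain (= sum over removing one remaining piece with nothing left below it):
  1 left: {6}→1  {7}→1
  2 left: {6,7}→2
  3 left: {4,6,7}→2  {5,6,7}→2
  4 left: {3,5,6,7}→2  {4,5,6,7}→4
  5 left: {3,4,5,6,7}→6
  6 left: {1,3,4,5,6,7}→6  {2,3,4,5,6,7}→6
  placing 0:o first → 12 extensions
  placing 1:i first → 6 extensions
total linear extensions = 18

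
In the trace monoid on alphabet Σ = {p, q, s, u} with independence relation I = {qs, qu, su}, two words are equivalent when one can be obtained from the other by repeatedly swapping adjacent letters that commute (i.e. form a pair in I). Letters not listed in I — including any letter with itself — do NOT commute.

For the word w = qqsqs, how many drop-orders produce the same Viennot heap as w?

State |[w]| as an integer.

10

drop 0:q onto floor
drop 1:q onto {0:q}
drop 2:s onto floor
drop 3:q onto {1:q}
drop 4:s onto {2:s}
ground layer = {0:q, 2:s}
drop-orders for the pieces not yet dropped (sum over which currently-grounded one goes next):
  1 to go: {3} 1  {4} 1
  2 to go: {1,3} 1  {2,4} 1  {3,4} 2
  3 to go: {0,1,3} 1  {1,3,4} 3  {2,3,4} 3
  if 0:q drops first: 6 orders
  if 2:s drops first: 4 orders
heap linearizations: 10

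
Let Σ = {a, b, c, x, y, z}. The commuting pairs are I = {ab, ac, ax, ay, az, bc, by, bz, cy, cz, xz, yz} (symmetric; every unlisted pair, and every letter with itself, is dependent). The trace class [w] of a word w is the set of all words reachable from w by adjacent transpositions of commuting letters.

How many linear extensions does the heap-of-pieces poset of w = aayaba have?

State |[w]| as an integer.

30

piece 0:a — minimal
piece 1:a rests on {0:a}
piece 2:y — minimal
piece 3:a rests on {1:a}
piece 4:b — minimal
piece 5:a rests on {3:a}
minimal pieces: {0:a, 2:y, 4:b}
ways to finish when only these pieces remain (= sum over removing one remaining piece with nothing left below it):
  1 left: {2}→1  {4}→1  {5}→1
  2 left: {2,4}→2  {2,5}→2  {3,5}→1  {4,5}→2
  3 left: {1,3,5}→1  {2,3,5}→3  {2,4,5}→6  {3,4,5}→3
  4 left: {0,1,3,5}→1  {1,2,3,5}→4  {1,3,4,5}→4  {2,3,4,5}→12
  placing 0:a first → 20 extensions
  placing 2:y first → 5 extensions
  placing 4:b first → 5 extensions
total linear extensions = 30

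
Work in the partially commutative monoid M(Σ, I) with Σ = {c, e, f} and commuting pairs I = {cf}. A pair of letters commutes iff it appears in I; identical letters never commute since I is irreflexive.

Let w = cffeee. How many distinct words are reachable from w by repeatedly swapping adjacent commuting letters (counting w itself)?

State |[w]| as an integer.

3

piece 0:c — minimal
piece 1:f — minimal
piece 2:f rests on {1:f}
piece 3:e rests on {0:c, 2:f}
piece 4:e rests on {3:e}
piece 5:e rests on {4:e}
minimal pieces: {0:c, 1:f}
ways to finish when only these pieces remain (= sum over removing one remaining piece with nothing left below it):
  1 left: {5}→1
  2 left: {4,5}→1
  3 left: {3,4,5}→1
  4 left: {0,3,4,5}→1  {2,3,4,5}→1
  placing 0:c first → 1 extensions
  placing 1:f first → 2 extensions
total linear extensions = 3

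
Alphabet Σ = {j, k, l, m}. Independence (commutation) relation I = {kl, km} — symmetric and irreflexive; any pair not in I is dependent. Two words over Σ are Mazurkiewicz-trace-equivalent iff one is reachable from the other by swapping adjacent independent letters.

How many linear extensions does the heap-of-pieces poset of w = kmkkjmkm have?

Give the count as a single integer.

12

drop 0:k onto floor
drop 1:m onto floor
drop 2:k onto {0:k}
drop 3:k onto {2:k}
drop 4:j onto {1:m, 3:k}
drop 5:m onto {4:j}
drop 6:k onto {4:j}
drop 7:m onto {5:m}
ground layer = {0:k, 1:m}
drop-orders for the pieces not yet dropped (sum over which currently-grounded one goes next):
  1 to go: {6} 1  {7} 1
  2 to go: {5,7} 1  {6,7} 2
  3 to go: {5,6,7} 3
  4 to go: {4,5,6,7} 3
  5 to go: {1,4,5,6,7} 3  {3,4,5,6,7} 3
  6 to go: {1,3,4,5,6,7} 6  {2,3,4,5,6,7} 3
  if 0:k drops first: 9 orders
  if 1:m drops first: 3 orders
heap linearizations: 12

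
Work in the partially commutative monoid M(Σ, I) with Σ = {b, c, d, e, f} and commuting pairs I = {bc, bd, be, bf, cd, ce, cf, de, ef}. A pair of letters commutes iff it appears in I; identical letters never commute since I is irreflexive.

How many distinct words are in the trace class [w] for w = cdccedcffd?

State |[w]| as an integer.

1260

#0=c has no predecessor
#1=d has no predecessor
#2=c depends on [0:c]
#3=c depends on [2:c]
#4=e has no predecessor
#5=d depends on [1:d]
#6=c depends on [3:c]
#7=f depends on [5:d]
#8=f depends on [7:f]
#9=d depends on [8:f]
sources: [0:c, 1:d, 4:e]
N(rest) = Σ N(rest − s) over sources s of rest; N(one piece) = 1:
  size 1 → [4]=1  [6]=1  [9]=1
  size 2 → [3,6]=1  [4,6]=2  [4,9]=2  [6,9]=2  [8,9]=1
  size 3 → [2,3,6]=1  [3,4,6]=3  [3,6,9]=3  [4,6,9]=6  [4,8,9]=3  [6,8,9]=3  [7,8,9]=1
  size 4 → [0,2,3,6]=1  [2,3,4,6]=4  [2,3,6,9]=4  [3,4,6,9]=12  [3,6,8,9]=6  [4,6,8,9]=12  [4,7,8,9]=4  [5,7,8,9]=1  [6,7,8,9]=4
  size 5 → [0,2,3,4,6]=5  [0,2,3,6,9]=5  [1,5,7,8,9]=1  [2,3,4,6,9]=20  [2,3,6,8,9]=10  [3,4,6,8,9]=30  [3,6,7,8,9]=10  [4,5,7,8,9]=5  [4,6,7,8,9]=20  [5,6,7,8,9]=5
  size 6 → [0,2,3,4,6,9]=30  [0,2,3,6,8,9]=15  [1,4,5,7,8,9]=6  [1,5,6,7,8,9]=6  [2,3,4,6,8,9]=60  [2,3,6,7,8,9]=20  [3,4,6,7,8,9]=60  [3,5,6,7,8,9]=15  [4,5,6,7,8,9]=30
  size 7 → [0,2,3,4,6,8,9]=105  [0,2,3,6,7,8,9]=35  [1,3,5,6,7,8,9]=21  [1,4,5,6,7,8,9]=42  [2,3,4,6,7,8,9]=140  [2,3,5,6,7,8,9]=35  [3,4,5,6,7,8,9]=105
  size 8 → [0,2,3,4,6,7,8,9]=280  [0,2,3,5,6,7,8,9]=70  [1,2,3,5,6,7,8,9]=56  [1,3,4,5,6,7,8,9]=168  [2,3,4,5,6,7,8,9]=280
  first=0(c) contributes 504
  first=1(d) contributes 630
  first=4(e) contributes 126
|[w]| = 1260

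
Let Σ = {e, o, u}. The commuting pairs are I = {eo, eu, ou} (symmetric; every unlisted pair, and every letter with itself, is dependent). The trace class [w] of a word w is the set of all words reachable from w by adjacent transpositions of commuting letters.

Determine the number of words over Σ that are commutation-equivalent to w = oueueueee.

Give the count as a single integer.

504

piece 0:o — minimal
piece 1:u — minimal
piece 2:e — minimal
piece 3:u rests on {1:u}
piece 4:e rests on {2:e}
piece 5:u rests on {3:u}
piece 6:e rests on {4:e}
piece 7:e rests on {6:e}
piece 8:e rests on {7:e}
minimal pieces: {0:o, 1:u, 2:e}
ways to finish when only these pieces remain (= sum over removing one remaining piece with nothing left below it):
  1 left: {0}→1  {5}→1  {8}→1
  2 left: {0,5}→2  {0,8}→2  {3,5}→1  {5,8}→2  {7,8}→1
  3 left: {0,3,5}→3  {0,5,8}→6  {0,7,8}→3  {1,3,5}→1  {3,5,8}→3  {5,7,8}→3  {6,7,8}→1
  4 left: {0,1,3,5}→4  {0,3,5,8}→12  {0,5,7,8}→12  {0,6,7,8}→4  {1,3,5,8}→4  {3,5,7,8}→6  {4,6,7,8}→1  {5,6,7,8}→4
  5 left: {0,1,3,5,8}→20  {0,3,5,7,8}→30  {0,4,6,7,8}→5  {0,5,6,7,8}→20  {1,3,5,7,8}→10  {2,4,6,7,8}→1  {3,5,6,7,8}→10  {4,5,6,7,8}→5
  6 left: {0,1,3,5,7,8}→60  {0,2,4,6,7,8}→6  {0,3,5,6,7,8}→60  {0,4,5,6,7,8}→30  {1,3,5,6,7,8}→20  {2,4,5,6,7,8}→6  {3,4,5,6,7,8}→15
  7 left: {0,1,3,5,6,7,8}→140  {0,2,4,5,6,7,8}→42  {0,3,4,5,6,7,8}→105  {1,3,4,5,6,7,8}→35  {2,3,4,5,6,7,8}→21
  placing 0:o first → 56 extensions
  placing 1:u first → 168 extensions
  placing 2:e first → 280 extensions
total linear extensions = 504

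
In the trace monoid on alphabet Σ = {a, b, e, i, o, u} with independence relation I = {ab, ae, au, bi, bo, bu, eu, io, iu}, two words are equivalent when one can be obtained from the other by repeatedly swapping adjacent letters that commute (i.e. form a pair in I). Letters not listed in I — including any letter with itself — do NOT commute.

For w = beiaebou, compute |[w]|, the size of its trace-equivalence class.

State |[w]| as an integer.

7

#0=b has no predecessor
#1=e depends on [0:b]
#2=i depends on [1:e]
#3=a depends on [2:i]
#4=e depends on [2:i]
#5=b depends on [4:e]
#6=o depends on [3:a, 4:e]
#7=u depends on [6:o]
sources: [0:b]
N(rest) = Σ N(rest − s) over sources s of rest; N(one piece) = 1:
  size 1 → [5]=1  [7]=1
  size 2 → [5,7]=2  [6,7]=1
  size 3 → [3,6,7]=1  [5,6,7]=3
  size 4 → [3,5,6,7]=4  [4,5,6,7]=3
  size 5 → [3,4,5,6,7]=7
  size 6 → [2,3,4,5,6,7]=7
  first=0(b) contributes 7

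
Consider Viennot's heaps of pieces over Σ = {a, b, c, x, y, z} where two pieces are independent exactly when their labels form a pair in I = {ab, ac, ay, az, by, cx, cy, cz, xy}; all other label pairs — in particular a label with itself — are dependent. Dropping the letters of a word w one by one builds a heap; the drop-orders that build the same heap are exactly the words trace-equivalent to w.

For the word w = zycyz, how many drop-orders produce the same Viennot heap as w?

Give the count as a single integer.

5

#0=z has no predecessor
#1=y depends on [0:z]
#2=c has no predecessor
#3=y depends on [1:y]
#4=z depends on [3:y]
sources: [0:z, 2:c]
N(rest) = Σ N(rest − s) over sources s of rest; N(one piece) = 1:
  size 1 → [2]=1  [4]=1
  size 2 → [2,4]=2  [3,4]=1
  size 3 → [1,3,4]=1  [2,3,4]=3
  first=0(z) contributes 4
  first=2(c) contributes 1
|[w]| = 5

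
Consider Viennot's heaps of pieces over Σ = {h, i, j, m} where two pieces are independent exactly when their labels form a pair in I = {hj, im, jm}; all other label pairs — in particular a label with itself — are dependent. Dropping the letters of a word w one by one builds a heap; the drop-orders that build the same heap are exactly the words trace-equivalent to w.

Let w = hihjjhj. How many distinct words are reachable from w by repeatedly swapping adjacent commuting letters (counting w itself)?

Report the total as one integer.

10

#0=h has no predecessor
#1=i depends on [0:h]
#2=h depends on [1:i]
#3=j depends on [1:i]
#4=j depends on [3:j]
#5=h depends on [2:h]
#6=j depends on [4:j]
sources: [0:h]
N(rest) = Σ N(rest − s) over sources s of rest; N(one piece) = 1:
  size 1 → [5]=1  [6]=1
  size 2 → [2,5]=1  [4,6]=1  [5,6]=2
  size 3 → [2,5,6]=3  [3,4,6]=1  [4,5,6]=3
  size 4 → [2,4,5,6]=6  [3,4,5,6]=4
  size 5 → [2,3,4,5,6]=10
  first=0(h) contributes 10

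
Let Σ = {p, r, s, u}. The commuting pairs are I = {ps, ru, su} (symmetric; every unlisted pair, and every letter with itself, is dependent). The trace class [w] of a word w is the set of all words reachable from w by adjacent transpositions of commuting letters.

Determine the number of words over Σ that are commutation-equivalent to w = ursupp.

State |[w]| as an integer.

12

0(u) covers ∅
1(r) covers ∅
2(s) covers 1:r
3(u) covers 0:u
4(p) covers 1:r, 3:u
5(p) covers 4:p
floor of heap: 0:u, 1:r
completions by unplaced set U, small U first (add the entries for U minus each lowest piece of U):
  |U|=1: {2}:1  {5}:1
  |U|=2: {2,5}:2  {4,5}:1
  |U|=3: {2,4,5}:3  {3,4,5}:1
  |U|=4: {0,3,4,5}:1  {1,2,4,5}:3  {2,3,4,5}:4
  start at 0(u): 7
  start at 1(r): 5
sum over floor = 12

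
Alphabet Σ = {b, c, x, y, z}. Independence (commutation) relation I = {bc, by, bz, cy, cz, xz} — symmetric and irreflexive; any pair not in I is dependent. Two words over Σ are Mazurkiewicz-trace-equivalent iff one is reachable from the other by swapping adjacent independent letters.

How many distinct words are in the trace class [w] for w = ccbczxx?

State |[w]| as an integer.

#0=c has no predecessor
#1=c depends on [0:c]
#2=b has no predecessor
#3=c depends on [1:c]
#4=z has no predecessor
#5=x depends on [2:b, 3:c]
#6=x depends on [5:x]
sources: [0:c, 2:b, 4:z]
N(rest) = Σ N(rest − s) over sources s of rest; N(one piece) = 1:
  size 1 → [4]=1  [6]=1
  size 2 → [4,6]=2  [5,6]=1
  size 3 → [2,5,6]=1  [3,5,6]=1  [4,5,6]=3
  size 4 → [1,3,5,6]=1  [2,3,5,6]=2  [2,4,5,6]=4  [3,4,5,6]=4
  size 5 → [0,1,3,5,6]=1  [1,2,3,5,6]=3  [1,3,4,5,6]=5  [2,3,4,5,6]=10
  first=0(c) contributes 18
  first=2(b) contributes 6
  first=4(z) contributes 4
|[w]| = 28

28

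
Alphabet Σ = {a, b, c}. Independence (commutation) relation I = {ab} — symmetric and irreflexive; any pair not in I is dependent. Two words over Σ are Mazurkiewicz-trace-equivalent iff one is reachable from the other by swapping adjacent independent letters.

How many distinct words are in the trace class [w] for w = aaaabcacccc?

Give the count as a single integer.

piece 0:a — minimal
piece 1:a rests on {0:a}
piece 2:a rests on {1:a}
piece 3:a rests on {2:a}
piece 4:b — minimal
piece 5:c rests on {3:a, 4:b}
piece 6:a rests on {5:c}
piece 7:c rests on {6:a}
piece 8:c rests on {7:c}
piece 9:c rests on {8:c}
piece 10:c rests on {9:c}
minimal pieces: {0:a, 4:b}
ways to finish when only these pieces remain (= sum over removing one remaining piece with nothing left below it):
  1 left: {10}→1
  2 left: {9,10}→1
  3 left: {8,9,10}→1
  4 left: {7,8,9,10}→1
  5 left: {6,7,8,9,10}→1
  6 left: {5,6,7,8,9,10}→1
  7 left: {3,5,6,7,8,9,10}→1  {4,5,6,7,8,9,10}→1
  8 left: {2,3,5,6,7,8,9,10}→1  {3,4,5,6,7,8,9,10}→2
  9 left: {1,2,3,5,6,7,8,9,10}→1  {2,3,4,5,6,7,8,9,10}→3
  placing 0:a first → 4 extensions
  placing 4:b first → 1 extensions
total linear extensions = 5

5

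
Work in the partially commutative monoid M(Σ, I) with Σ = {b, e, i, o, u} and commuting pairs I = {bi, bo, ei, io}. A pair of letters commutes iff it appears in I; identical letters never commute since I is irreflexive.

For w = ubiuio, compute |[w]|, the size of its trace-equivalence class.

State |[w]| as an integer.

drop 0:u onto floor
drop 1:b onto {0:u}
drop 2:i onto {0:u}
drop 3:u onto {1:b, 2:i}
drop 4:i onto {3:u}
drop 5:o onto {3:u}
ground layer = {0:u}
drop-orders for the pieces not yet dropped (sum over which currently-grounded one goes next):
  1 to go: {4} 1  {5} 1
  2 to go: {4,5} 2
  3 to go: {3,4,5} 2
  4 to go: {1,3,4,5} 2  {2,3,4,5} 2
  if 0:u drops first: 4 orders

4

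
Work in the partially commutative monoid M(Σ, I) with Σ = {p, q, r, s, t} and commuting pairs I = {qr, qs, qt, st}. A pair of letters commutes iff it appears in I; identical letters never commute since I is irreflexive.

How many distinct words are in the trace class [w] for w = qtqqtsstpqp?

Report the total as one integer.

0(q) covers ∅
1(t) covers ∅
2(q) covers 0:q
3(q) covers 2:q
4(t) covers 1:t
5(s) covers ∅
6(s) covers 5:s
7(t) covers 4:t
8(p) covers 3:q, 6:s, 7:t
9(q) covers 8:p
10(p) covers 9:q
floor of heap: 0:q, 1:t, 5:s
completions by unplaced set U, small U first (add the entries for U minus each lowest piece of U):
  |U|=1: {10}:1
  |U|=2: {9,10}:1
  |U|=3: {8,9,10}:1
  |U|=4: {3,8,9,10}:1  {6,8,9,10}:1  {7,8,9,10}:1
  |U|=5: {2,3,8,9,10}:1  {3,6,8,9,10}:2  {3,7,8,9,10}:2  {4,7,8,9,10}:1  {5,6,8,9,10}:1  {6,7,8,9,10}:2
  |U|=6: {0,2,3,8,9,10}:1  {1,4,7,8,9,10}:1  {2,3,6,8,9,10}:3  {2,3,7,8,9,10}:3  {3,4,7,8,9,10}:3  {3,5,6,8,9,10}:3  {3,6,7,8,9,10}:6  {4,6,7,8,9,10}:3  {5,6,7,8,9,10}:3
  |U|=7: {0,2,3,6,8,9,10}:4  {0,2,3,7,8,9,10}:4  {1,3,4,7,8,9,10}:4  {1,4,6,7,8,9,10}:4  {2,3,4,7,8,9,10}:6  {2,3,5,6,8,9,10}:6  {2,3,6,7,8,9,10}:12  {3,4,6,7,8,9,10}:12  {3,5,6,7,8,9,10}:12  {4,5,6,7,8,9,10}:6
  |U|=8: {0,2,3,4,7,8,9,10}:10  {0,2,3,5,6,8,9,10}:10  {0,2,3,6,7,8,9,10}:20  {1,2,3,4,7,8,9,10}:10  {1,3,4,6,7,8,9,10}:20  {1,4,5,6,7,8,9,10}:10  {2,3,4,6,7,8,9,10}:30  {2,3,5,6,7,8,9,10}:30  {3,4,5,6,7,8,9,10}:30
  |U|=9: {0,1,2,3,4,7,8,9,10}:20  {0,2,3,4,6,7,8,9,10}:60  {0,2,3,5,6,7,8,9,10}:60  {1,2,3,4,6,7,8,9,10}:60  {1,3,4,5,6,7,8,9,10}:60  {2,3,4,5,6,7,8,9,10}:90
  start at 0(q): 210
  start at 1(t): 210
  start at 5(s): 140
sum over floor = 560

560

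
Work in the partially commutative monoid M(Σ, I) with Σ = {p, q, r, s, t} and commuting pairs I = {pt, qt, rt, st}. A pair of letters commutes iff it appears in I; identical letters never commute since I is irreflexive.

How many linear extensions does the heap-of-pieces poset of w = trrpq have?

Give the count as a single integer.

piece 0:t — minimal
piece 1:r — minimal
piece 2:r rests on {1:r}
piece 3:p rests on {2:r}
piece 4:q rests on {3:p}
minimal pieces: {0:t, 1:r}
ways to finish when only these pieces remain (= sum over removing one remaining piece with nothing left below it):
  1 left: {0}→1  {4}→1
  2 left: {0,4}→2  {3,4}→1
  3 left: {0,3,4}→3  {2,3,4}→1
  placing 0:t first → 1 extensions
  placing 1:r first → 4 extensions
total linear extensions = 5

5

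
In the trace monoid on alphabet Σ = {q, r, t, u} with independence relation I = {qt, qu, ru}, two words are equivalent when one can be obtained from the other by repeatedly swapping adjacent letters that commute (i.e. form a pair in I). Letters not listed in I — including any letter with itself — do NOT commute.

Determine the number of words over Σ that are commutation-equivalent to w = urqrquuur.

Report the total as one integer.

126

#0=u has no predecessor
#1=r has no predecessor
#2=q depends on [1:r]
#3=r depends on [2:q]
#4=q depends on [3:r]
#5=u depends on [0:u]
#6=u depends on [5:u]
#7=u depends on [6:u]
#8=r depends on [4:q]
sources: [0:u, 1:r]
N(rest) = Σ N(rest − s) over sources s of rest; N(one piece) = 1:
  size 1 → [7]=1  [8]=1
  size 2 → [4,8]=1  [6,7]=1  [7,8]=2
  size 3 → [3,4,8]=1  [4,7,8]=3  [5,6,7]=1  [6,7,8]=3
  size 4 → [0,5,6,7]=1  [2,3,4,8]=1  [3,4,7,8]=4  [4,6,7,8]=6  [5,6,7,8]=4
  size 5 → [0,5,6,7,8]=5  [1,2,3,4,8]=1  [2,3,4,7,8]=5  [3,4,6,7,8]=10  [4,5,6,7,8]=10
  size 6 → [0,4,5,6,7,8]=15  [1,2,3,4,7,8]=6  [2,3,4,6,7,8]=15  [3,4,5,6,7,8]=20
  size 7 → [0,3,4,5,6,7,8]=35  [1,2,3,4,6,7,8]=21  [2,3,4,5,6,7,8]=35
  first=0(u) contributes 56
  first=1(r) contributes 70
|[w]| = 126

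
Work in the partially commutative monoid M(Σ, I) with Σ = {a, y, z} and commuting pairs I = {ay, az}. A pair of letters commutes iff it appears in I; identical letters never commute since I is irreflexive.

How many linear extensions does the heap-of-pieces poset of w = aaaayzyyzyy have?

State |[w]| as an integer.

piece 0:a — minimal
piece 1:a rests on {0:a}
piece 2:a rests on {1:a}
piece 3:a rests on {2:a}
piece 4:y — minimal
piece 5:z rests on {4:y}
piece 6:y rests on {5:z}
piece 7:y rests on {6:y}
piece 8:z rests on {7:y}
piece 9:y rests on {8:z}
piece 10:y rests on {9:y}
minimal pieces: {0:a, 4:y}
ways to finish when only these pieces remain (= sum over removing one remaining piece with nothing left below it):
  1 left: {3}→1  {10}→1
  2 left: {2,3}→1  {3,10}→2  {9,10}→1
  3 left: {1,2,3}→1  {2,3,10}→3  {3,9,10}→3  {8,9,10}→1
  4 left: {0,1,2,3}→1  {1,2,3,10}→4  {2,3,9,10}→6  {3,8,9,10}→4  {7,8,9,10}→1
  5 left: {0,1,2,3,10}→5  {1,2,3,9,10}→10  {2,3,8,9,10}→10  {3,7,8,9,10}→5  {6,7,8,9,10}→1
  6 left: {0,1,2,3,9,10}→15  {1,2,3,8,9,10}→20  {2,3,7,8,9,10}→15  {3,6,7,8,9,10}→6  {5,6,7,8,9,10}→1
  7 left: {0,1,2,3,8,9,10}→35  {1,2,3,7,8,9,10}→35  {2,3,6,7,8,9,10}→21  {3,5,6,7,8,9,10}→7  {4,5,6,7,8,9,10}→1
  8 left: {0,1,2,3,7,8,9,10}→70  {1,2,3,6,7,8,9,10}→56  {2,3,5,6,7,8,9,10}→28  {3,4,5,6,7,8,9,10}→8
  9 left: {0,1,2,3,6,7,8,9,10}→126  {1,2,3,5,6,7,8,9,10}→84  {2,3,4,5,6,7,8,9,10}→36
  placing 0:a first → 120 extensions
  placing 4:y first → 210 extensions
total linear extensions = 330

330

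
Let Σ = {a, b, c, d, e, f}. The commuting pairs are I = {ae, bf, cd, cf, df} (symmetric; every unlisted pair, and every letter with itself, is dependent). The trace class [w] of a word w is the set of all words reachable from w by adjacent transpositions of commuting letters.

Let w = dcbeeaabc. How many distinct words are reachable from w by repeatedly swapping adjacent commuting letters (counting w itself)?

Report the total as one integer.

piece 0:d — minimal
piece 1:c — minimal
piece 2:b rests on {0:d, 1:c}
piece 3:e rests on {2:b}
piece 4:e rests on {3:e}
piece 5:a rests on {2:b}
piece 6:a rests on {5:a}
piece 7:b rests on {4:e, 6:a}
piece 8:c rests on {7:b}
minimal pieces: {0:d, 1:c}
ways to finish when only these pieces remain (= sum over removing one remaining piece with nothing left below it):
  1 left: {8}→1
  2 left: {7,8}→1
  3 left: {4,7,8}→1  {6,7,8}→1
  4 left: {3,4,7,8}→1  {4,6,7,8}→2  {5,6,7,8}→1
  5 left: {3,4,6,7,8}→3  {4,5,6,7,8}→3
  6 left: {3,4,5,6,7,8}→6
  7 left: {2,3,4,5,6,7,8}→6
  placing 0:d first → 6 extensions
  placing 1:c first → 6 extensions
total linear extensions = 12

12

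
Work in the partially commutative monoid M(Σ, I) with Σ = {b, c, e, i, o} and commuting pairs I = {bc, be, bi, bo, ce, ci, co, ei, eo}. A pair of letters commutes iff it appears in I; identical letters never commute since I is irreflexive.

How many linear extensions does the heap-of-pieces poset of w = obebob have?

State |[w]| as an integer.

60

drop 0:o onto floor
drop 1:b onto floor
drop 2:e onto floor
drop 3:b onto {1:b}
drop 4:o onto {0:o}
drop 5:b onto {3:b}
ground layer = {0:o, 1:b, 2:e}
drop-orders for the pieces not yet dropped (sum over which currently-grounded one goes next):
  1 to go: {2} 1  {4} 1  {5} 1
  2 to go: {0,4} 1  {2,4} 2  {2,5} 2  {3,5} 1  {4,5} 2
  3 to go: {0,2,4} 3  {0,4,5} 3  {1,3,5} 1  {2,3,5} 3  {2,4,5} 6  {3,4,5} 3
  4 to go: {0,2,4,5} 12  {0,3,4,5} 6  {1,2,3,5} 4  {1,3,4,5} 4  {2,3,4,5} 12
  if 0:o drops first: 20 orders
  if 1:b drops first: 30 orders
  if 2:e drops first: 10 orders
heap linearizations: 60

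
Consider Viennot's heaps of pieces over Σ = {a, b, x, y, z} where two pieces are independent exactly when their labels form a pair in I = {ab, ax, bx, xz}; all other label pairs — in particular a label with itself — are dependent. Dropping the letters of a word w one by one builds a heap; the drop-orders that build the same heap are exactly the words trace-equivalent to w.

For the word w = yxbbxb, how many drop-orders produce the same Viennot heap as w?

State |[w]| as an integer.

drop 0:y onto floor
drop 1:x onto {0:y}
drop 2:b onto {0:y}
drop 3:b onto {2:b}
drop 4:x onto {1:x}
drop 5:b onto {3:b}
ground layer = {0:y}
drop-orders for the pieces not yet dropped (sum over which currently-grounded one goes next):
  1 to go: {4} 1  {5} 1
  2 to go: {1,4} 1  {3,5} 1  {4,5} 2
  3 to go: {1,4,5} 3  {2,3,5} 1  {3,4,5} 3
  4 to go: {1,3,4,5} 6  {2,3,4,5} 4
  if 0:y drops first: 10 orders

10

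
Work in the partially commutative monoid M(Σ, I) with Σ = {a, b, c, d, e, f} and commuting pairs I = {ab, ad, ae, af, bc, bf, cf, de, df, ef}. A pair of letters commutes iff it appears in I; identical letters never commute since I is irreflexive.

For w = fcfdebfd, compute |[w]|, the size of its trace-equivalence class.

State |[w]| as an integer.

112

0(f) covers ∅
1(c) covers ∅
2(f) covers 0:f
3(d) covers 1:c
4(e) covers 1:c
5(b) covers 3:d, 4:e
6(f) covers 2:f
7(d) covers 5:b
floor of heap: 0:f, 1:c
completions by unplaced set U, small U first (add the entries for U minus each lowest piece of U):
  |U|=1: {6}:1  {7}:1
  |U|=2: {2,6}:1  {5,7}:1  {6,7}:2
  |U|=3: {0,2,6}:1  {2,6,7}:3  {3,5,7}:1  {4,5,7}:1  {5,6,7}:3
  |U|=4: {0,2,6,7}:4  {2,5,6,7}:6  {3,4,5,7}:2  {3,5,6,7}:4  {4,5,6,7}:4
  |U|=5: {0,2,5,6,7}:10  {1,3,4,5,7}:2  {2,3,5,6,7}:10  {2,4,5,6,7}:10  {3,4,5,6,7}:10
  |U|=6: {0,2,3,5,6,7}:20  {0,2,4,5,6,7}:20  {1,3,4,5,6,7}:12  {2,3,4,5,6,7}:30
  start at 0(f): 42
  start at 1(c): 70
sum over floor = 112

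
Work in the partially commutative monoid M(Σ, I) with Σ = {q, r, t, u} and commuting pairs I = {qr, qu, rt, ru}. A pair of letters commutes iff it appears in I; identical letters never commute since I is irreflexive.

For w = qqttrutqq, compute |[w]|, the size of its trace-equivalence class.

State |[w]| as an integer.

piece 0:q — minimal
piece 1:q rests on {0:q}
piece 2:t rests on {1:q}
piece 3:t rests on {2:t}
piece 4:r — minimal
piece 5:u rests on {3:t}
piece 6:t rests on {5:u}
piece 7:q rests on {6:t}
piece 8:q rests on {7:q}
minimal pieces: {0:q, 4:r}
ways to finish when only these pieces remain (= sum over removing one remaining piece with nothing left below it):
  1 left: {4}→1  {8}→1
  2 left: {4,8}→2  {7,8}→1
  3 left: {4,7,8}→3  {6,7,8}→1
  4 left: {4,6,7,8}→4  {5,6,7,8}→1
  5 left: {3,5,6,7,8}→1  {4,5,6,7,8}→5
  6 left: {2,3,5,6,7,8}→1  {3,4,5,6,7,8}→6
  7 left: {1,2,3,5,6,7,8}→1  {2,3,4,5,6,7,8}→7
  placing 0:q first → 8 extensions
  placing 4:r first → 1 extensions
total linear extensions = 9

9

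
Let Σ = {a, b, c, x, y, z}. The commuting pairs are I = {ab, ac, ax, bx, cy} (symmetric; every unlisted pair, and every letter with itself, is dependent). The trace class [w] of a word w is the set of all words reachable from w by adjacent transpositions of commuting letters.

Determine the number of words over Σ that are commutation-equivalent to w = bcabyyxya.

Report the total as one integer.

4

piece 0:b — minimal
piece 1:c rests on {0:b}
piece 2:a — minimal
piece 3:b rests on {1:c}
piece 4:y rests on {2:a, 3:b}
piece 5:y rests on {4:y}
piece 6:x rests on {5:y}
piece 7:y rests on {6:x}
piece 8:a rests on {7:y}
minimal pieces: {0:b, 2:a}
ways to finish when only these pieces remain (= sum over removing one remaining piece with nothing left below it):
  1 left: {8}→1
  2 left: {7,8}→1
  3 left: {6,7,8}→1
  4 left: {5,6,7,8}→1
  5 left: {4,5,6,7,8}→1
  6 left: {2,4,5,6,7,8}→1  {3,4,5,6,7,8}→1
  7 left: {1,3,4,5,6,7,8}→1  {2,3,4,5,6,7,8}→2
  placing 0:b first → 3 extensions
  placing 2:a first → 1 extensions
total linear extensions = 4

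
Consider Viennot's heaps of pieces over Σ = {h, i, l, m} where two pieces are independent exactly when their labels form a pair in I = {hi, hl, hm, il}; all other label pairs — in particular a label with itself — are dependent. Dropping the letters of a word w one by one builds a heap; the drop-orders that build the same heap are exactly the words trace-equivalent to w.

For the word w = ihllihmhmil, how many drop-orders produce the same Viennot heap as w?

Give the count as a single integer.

0(i) covers ∅
1(h) covers ∅
2(l) covers ∅
3(l) covers 2:l
4(i) covers 0:i
5(h) covers 1:h
6(m) covers 3:l, 4:i
7(h) covers 5:h
8(m) covers 6:m
9(i) covers 8:m
10(l) covers 8:m
floor of heap: 0:i, 1:h, 2:l
completions by unplaced set U, small U first (add the entries for U minus each lowest piece of U):
  |U|=1: {7}:1  {9}:1  {10}:1
  |U|=2: {5,7}:1  {7,9}:2  {7,10}:2  {9,10}:2
  |U|=3: {1,5,7}:1  {5,7,9}:3  {5,7,10}:3  {7,9,10}:6  {8,9,10}:2
  |U|=4: {1,5,7,9}:4  {1,5,7,10}:4  {5,7,9,10}:12  {6,8,9,10}:2  {7,8,9,10}:8
  |U|=5: {1,5,7,9,10}:20  {3,6,8,9,10}:2  {4,6,8,9,10}:2  {5,7,8,9,10}:20  {6,7,8,9,10}:10
  |U|=6: {0,4,6,8,9,10}:2  {1,5,7,8,9,10}:40  {2,3,6,8,9,10}:2  {3,4,6,8,9,10}:4  {3,6,7,8,9,10}:12  {4,6,7,8,9,10}:12  {5,6,7,8,9,10}:30
  |U|=7: {0,3,4,6,8,9,10}:6  {0,4,6,7,8,9,10}:14  {1,5,6,7,8,9,10}:70  {2,3,4,6,8,9,10}:6  {2,3,6,7,8,9,10}:14  {3,4,6,7,8,9,10}:28  {3,5,6,7,8,9,10}:42  {4,5,6,7,8,9,10}:42
  |U|=8: {0,2,3,4,6,8,9,10}:12  {0,3,4,6,7,8,9,10}:48  {0,4,5,6,7,8,9,10}:56  {1,3,5,6,7,8,9,10}:112  {1,4,5,6,7,8,9,10}:112  {2,3,4,6,7,8,9,10}:48  {2,3,5,6,7,8,9,10}:56  {3,4,5,6,7,8,9,10}:112
  |U|=9: {0,1,4,5,6,7,8,9,10}:168  {0,2,3,4,6,7,8,9,10}:108  {0,3,4,5,6,7,8,9,10}:216  {1,2,3,5,6,7,8,9,10}:168  {1,3,4,5,6,7,8,9,10}:336  {2,3,4,5,6,7,8,9,10}:216
  start at 0(i): 720
  start at 1(h): 540
  start at 2(l): 720
sum over floor = 1980

1980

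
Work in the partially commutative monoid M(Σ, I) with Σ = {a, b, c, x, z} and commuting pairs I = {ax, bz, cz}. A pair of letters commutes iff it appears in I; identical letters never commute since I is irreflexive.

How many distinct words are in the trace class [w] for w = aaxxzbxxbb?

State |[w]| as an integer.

drop 0:a onto floor
drop 1:a onto {0:a}
drop 2:x onto floor
drop 3:x onto {2:x}
drop 4:z onto {1:a, 3:x}
drop 5:b onto {1:a, 3:x}
drop 6:x onto {4:z, 5:b}
drop 7:x onto {6:x}
drop 8:b onto {7:x}
drop 9:b onto {8:b}
ground layer = {0:a, 2:x}
drop-orders for the pieces not yet dropped (sum over which currently-grounded one goes next):
  1 to go: {9} 1
  2 to go: {8,9} 1
  3 to go: {7,8,9} 1
  4 to go: {6,7,8,9} 1
  5 to go: {4,6,7,8,9} 1  {5,6,7,8,9} 1
  6 to go: {4,5,6,7,8,9} 2
  7 to go: {1,4,5,6,7,8,9} 2  {3,4,5,6,7,8,9} 2
  8 to go: {0,1,4,5,6,7,8,9} 2  {1,3,4,5,6,7,8,9} 4  {2,3,4,5,6,7,8,9} 2
  if 0:a drops first: 6 orders
  if 2:x drops first: 6 orders
heap linearizations: 12

12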